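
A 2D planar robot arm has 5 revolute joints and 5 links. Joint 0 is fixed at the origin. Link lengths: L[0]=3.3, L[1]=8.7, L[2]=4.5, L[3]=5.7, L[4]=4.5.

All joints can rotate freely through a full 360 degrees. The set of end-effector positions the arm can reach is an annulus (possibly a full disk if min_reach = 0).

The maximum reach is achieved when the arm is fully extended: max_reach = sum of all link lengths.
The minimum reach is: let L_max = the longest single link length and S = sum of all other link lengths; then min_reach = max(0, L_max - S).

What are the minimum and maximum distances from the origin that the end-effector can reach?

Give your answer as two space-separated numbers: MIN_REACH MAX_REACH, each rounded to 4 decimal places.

Answer: 0.0000 26.7000

Derivation:
Link lengths: [3.3, 8.7, 4.5, 5.7, 4.5]
max_reach = 3.3 + 8.7 + 4.5 + 5.7 + 4.5 = 26.7
L_max = max([3.3, 8.7, 4.5, 5.7, 4.5]) = 8.7
S (sum of others) = 26.7 - 8.7 = 18
min_reach = max(0, 8.7 - 18) = max(0, -9.3) = 0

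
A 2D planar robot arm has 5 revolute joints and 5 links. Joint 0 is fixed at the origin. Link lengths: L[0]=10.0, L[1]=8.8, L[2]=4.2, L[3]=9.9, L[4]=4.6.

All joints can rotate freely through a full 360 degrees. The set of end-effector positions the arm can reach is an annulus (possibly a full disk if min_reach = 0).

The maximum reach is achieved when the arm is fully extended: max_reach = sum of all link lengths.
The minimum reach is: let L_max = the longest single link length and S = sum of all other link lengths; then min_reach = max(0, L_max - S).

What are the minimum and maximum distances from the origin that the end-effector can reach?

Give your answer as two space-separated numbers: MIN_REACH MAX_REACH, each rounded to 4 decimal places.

Link lengths: [10.0, 8.8, 4.2, 9.9, 4.6]
max_reach = 10 + 8.8 + 4.2 + 9.9 + 4.6 = 37.5
L_max = max([10.0, 8.8, 4.2, 9.9, 4.6]) = 10
S (sum of others) = 37.5 - 10 = 27.5
min_reach = max(0, 10 - 27.5) = max(0, -17.5) = 0

Answer: 0.0000 37.5000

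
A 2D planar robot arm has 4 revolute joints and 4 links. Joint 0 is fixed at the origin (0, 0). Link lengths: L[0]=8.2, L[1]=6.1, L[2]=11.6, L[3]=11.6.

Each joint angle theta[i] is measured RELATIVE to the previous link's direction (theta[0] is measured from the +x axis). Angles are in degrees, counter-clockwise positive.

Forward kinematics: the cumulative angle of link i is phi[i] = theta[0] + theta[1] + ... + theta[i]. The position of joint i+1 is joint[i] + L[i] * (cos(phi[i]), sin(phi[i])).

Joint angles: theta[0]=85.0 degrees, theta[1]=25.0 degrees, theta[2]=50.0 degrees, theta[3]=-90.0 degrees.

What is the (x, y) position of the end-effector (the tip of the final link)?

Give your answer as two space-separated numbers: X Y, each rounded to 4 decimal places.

joint[0] = (0.0000, 0.0000)  (base)
link 0: phi[0] = 85 = 85 deg
  cos(85 deg) = 0.0872, sin(85 deg) = 0.9962
  joint[1] = (0.0000, 0.0000) + 8.2 * (0.0872, 0.9962) = (0.0000 + 0.7147, 0.0000 + 8.1688) = (0.7147, 8.1688)
link 1: phi[1] = 85 + 25 = 110 deg
  cos(110 deg) = -0.3420, sin(110 deg) = 0.9397
  joint[2] = (0.7147, 8.1688) + 6.1 * (-0.3420, 0.9397) = (0.7147 + -2.0863, 8.1688 + 5.7321) = (-1.3716, 13.9009)
link 2: phi[2] = 85 + 25 + 50 = 160 deg
  cos(160 deg) = -0.9397, sin(160 deg) = 0.3420
  joint[3] = (-1.3716, 13.9009) + 11.6 * (-0.9397, 0.3420) = (-1.3716 + -10.9004, 13.9009 + 3.9674) = (-12.2721, 17.8684)
link 3: phi[3] = 85 + 25 + 50 + -90 = 70 deg
  cos(70 deg) = 0.3420, sin(70 deg) = 0.9397
  joint[4] = (-12.2721, 17.8684) + 11.6 * (0.3420, 0.9397) = (-12.2721 + 3.9674, 17.8684 + 10.9004) = (-8.3046, 28.7688)
End effector: (-8.3046, 28.7688)

Answer: -8.3046 28.7688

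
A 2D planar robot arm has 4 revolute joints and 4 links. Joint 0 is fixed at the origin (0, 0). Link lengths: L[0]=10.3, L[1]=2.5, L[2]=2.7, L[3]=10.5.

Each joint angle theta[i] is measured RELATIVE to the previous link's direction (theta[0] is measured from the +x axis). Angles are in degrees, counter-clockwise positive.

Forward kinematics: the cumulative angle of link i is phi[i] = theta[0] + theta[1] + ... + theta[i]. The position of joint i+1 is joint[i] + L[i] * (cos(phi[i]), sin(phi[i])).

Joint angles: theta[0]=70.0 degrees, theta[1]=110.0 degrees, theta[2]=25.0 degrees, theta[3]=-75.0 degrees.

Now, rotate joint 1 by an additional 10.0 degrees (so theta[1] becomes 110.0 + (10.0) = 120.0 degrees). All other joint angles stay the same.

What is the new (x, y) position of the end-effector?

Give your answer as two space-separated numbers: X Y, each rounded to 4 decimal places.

Answer: -9.1944 14.4453

Derivation:
joint[0] = (0.0000, 0.0000)  (base)
link 0: phi[0] = 70 = 70 deg
  cos(70 deg) = 0.3420, sin(70 deg) = 0.9397
  joint[1] = (0.0000, 0.0000) + 10.3 * (0.3420, 0.9397) = (0.0000 + 3.5228, 0.0000 + 9.6788) = (3.5228, 9.6788)
link 1: phi[1] = 70 + 120 = 190 deg
  cos(190 deg) = -0.9848, sin(190 deg) = -0.1736
  joint[2] = (3.5228, 9.6788) + 2.5 * (-0.9848, -0.1736) = (3.5228 + -2.4620, 9.6788 + -0.4341) = (1.0608, 9.2447)
link 2: phi[2] = 70 + 120 + 25 = 215 deg
  cos(215 deg) = -0.8192, sin(215 deg) = -0.5736
  joint[3] = (1.0608, 9.2447) + 2.7 * (-0.8192, -0.5736) = (1.0608 + -2.2117, 9.2447 + -1.5487) = (-1.1509, 7.6961)
link 3: phi[3] = 70 + 120 + 25 + -75 = 140 deg
  cos(140 deg) = -0.7660, sin(140 deg) = 0.6428
  joint[4] = (-1.1509, 7.6961) + 10.5 * (-0.7660, 0.6428) = (-1.1509 + -8.0435, 7.6961 + 6.7493) = (-9.1944, 14.4453)
End effector: (-9.1944, 14.4453)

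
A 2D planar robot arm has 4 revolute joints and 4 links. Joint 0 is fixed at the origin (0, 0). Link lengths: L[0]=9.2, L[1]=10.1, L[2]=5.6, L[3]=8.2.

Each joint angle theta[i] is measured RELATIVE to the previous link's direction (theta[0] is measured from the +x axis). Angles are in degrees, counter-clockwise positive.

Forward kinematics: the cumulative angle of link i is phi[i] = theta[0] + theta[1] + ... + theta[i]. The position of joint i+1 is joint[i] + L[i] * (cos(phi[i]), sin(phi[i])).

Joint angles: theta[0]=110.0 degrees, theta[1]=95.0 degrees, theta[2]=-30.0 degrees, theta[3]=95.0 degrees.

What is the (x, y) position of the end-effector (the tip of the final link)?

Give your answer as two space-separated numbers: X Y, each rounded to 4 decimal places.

joint[0] = (0.0000, 0.0000)  (base)
link 0: phi[0] = 110 = 110 deg
  cos(110 deg) = -0.3420, sin(110 deg) = 0.9397
  joint[1] = (0.0000, 0.0000) + 9.2 * (-0.3420, 0.9397) = (0.0000 + -3.1466, 0.0000 + 8.6452) = (-3.1466, 8.6452)
link 1: phi[1] = 110 + 95 = 205 deg
  cos(205 deg) = -0.9063, sin(205 deg) = -0.4226
  joint[2] = (-3.1466, 8.6452) + 10.1 * (-0.9063, -0.4226) = (-3.1466 + -9.1537, 8.6452 + -4.2684) = (-12.3003, 4.3767)
link 2: phi[2] = 110 + 95 + -30 = 175 deg
  cos(175 deg) = -0.9962, sin(175 deg) = 0.0872
  joint[3] = (-12.3003, 4.3767) + 5.6 * (-0.9962, 0.0872) = (-12.3003 + -5.5787, 4.3767 + 0.4881) = (-17.8790, 4.8648)
link 3: phi[3] = 110 + 95 + -30 + 95 = 270 deg
  cos(270 deg) = -0.0000, sin(270 deg) = -1.0000
  joint[4] = (-17.8790, 4.8648) + 8.2 * (-0.0000, -1.0000) = (-17.8790 + -0.0000, 4.8648 + -8.2000) = (-17.8790, -3.3352)
End effector: (-17.8790, -3.3352)

Answer: -17.8790 -3.3352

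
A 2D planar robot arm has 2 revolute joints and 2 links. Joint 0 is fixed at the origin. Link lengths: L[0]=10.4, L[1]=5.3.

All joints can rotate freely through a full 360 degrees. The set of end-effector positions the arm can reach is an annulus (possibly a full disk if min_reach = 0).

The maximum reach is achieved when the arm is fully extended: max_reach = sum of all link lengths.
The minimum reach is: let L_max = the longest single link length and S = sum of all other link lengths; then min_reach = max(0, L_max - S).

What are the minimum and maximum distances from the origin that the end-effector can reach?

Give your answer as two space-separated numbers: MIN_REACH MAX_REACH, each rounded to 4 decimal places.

Answer: 5.1000 15.7000

Derivation:
Link lengths: [10.4, 5.3]
max_reach = 10.4 + 5.3 = 15.7
L_max = max([10.4, 5.3]) = 10.4
S (sum of others) = 15.7 - 10.4 = 5.3
min_reach = max(0, 10.4 - 5.3) = max(0, 5.1) = 5.1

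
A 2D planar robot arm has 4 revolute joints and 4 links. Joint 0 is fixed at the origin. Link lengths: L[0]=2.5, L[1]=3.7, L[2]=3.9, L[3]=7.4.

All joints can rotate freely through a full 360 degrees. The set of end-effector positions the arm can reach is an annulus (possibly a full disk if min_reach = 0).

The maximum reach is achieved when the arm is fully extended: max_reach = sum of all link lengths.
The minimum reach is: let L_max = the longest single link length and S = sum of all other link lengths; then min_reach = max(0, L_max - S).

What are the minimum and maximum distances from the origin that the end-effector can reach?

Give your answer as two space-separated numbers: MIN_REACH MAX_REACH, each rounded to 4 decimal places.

Answer: 0.0000 17.5000

Derivation:
Link lengths: [2.5, 3.7, 3.9, 7.4]
max_reach = 2.5 + 3.7 + 3.9 + 7.4 = 17.5
L_max = max([2.5, 3.7, 3.9, 7.4]) = 7.4
S (sum of others) = 17.5 - 7.4 = 10.1
min_reach = max(0, 7.4 - 10.1) = max(0, -2.7) = 0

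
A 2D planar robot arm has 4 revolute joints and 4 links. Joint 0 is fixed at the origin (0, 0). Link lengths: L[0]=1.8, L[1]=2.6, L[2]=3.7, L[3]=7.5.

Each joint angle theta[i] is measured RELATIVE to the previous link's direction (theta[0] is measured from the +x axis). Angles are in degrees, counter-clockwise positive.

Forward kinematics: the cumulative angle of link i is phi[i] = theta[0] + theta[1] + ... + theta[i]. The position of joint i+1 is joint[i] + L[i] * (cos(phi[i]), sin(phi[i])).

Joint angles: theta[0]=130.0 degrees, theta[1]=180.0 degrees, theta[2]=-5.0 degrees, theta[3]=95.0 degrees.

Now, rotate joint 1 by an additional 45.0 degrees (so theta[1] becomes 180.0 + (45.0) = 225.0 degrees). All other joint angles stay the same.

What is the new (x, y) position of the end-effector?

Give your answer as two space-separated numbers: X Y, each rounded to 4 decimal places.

joint[0] = (0.0000, 0.0000)  (base)
link 0: phi[0] = 130 = 130 deg
  cos(130 deg) = -0.6428, sin(130 deg) = 0.7660
  joint[1] = (0.0000, 0.0000) + 1.8 * (-0.6428, 0.7660) = (0.0000 + -1.1570, 0.0000 + 1.3789) = (-1.1570, 1.3789)
link 1: phi[1] = 130 + 225 = 355 deg
  cos(355 deg) = 0.9962, sin(355 deg) = -0.0872
  joint[2] = (-1.1570, 1.3789) + 2.6 * (0.9962, -0.0872) = (-1.1570 + 2.5901, 1.3789 + -0.2266) = (1.4331, 1.1523)
link 2: phi[2] = 130 + 225 + -5 = 350 deg
  cos(350 deg) = 0.9848, sin(350 deg) = -0.1736
  joint[3] = (1.4331, 1.1523) + 3.7 * (0.9848, -0.1736) = (1.4331 + 3.6438, 1.1523 + -0.6425) = (5.0769, 0.5098)
link 3: phi[3] = 130 + 225 + -5 + 95 = 445 deg
  cos(445 deg) = 0.0872, sin(445 deg) = 0.9962
  joint[4] = (5.0769, 0.5098) + 7.5 * (0.0872, 0.9962) = (5.0769 + 0.6537, 0.5098 + 7.4715) = (5.7305, 7.9812)
End effector: (5.7305, 7.9812)

Answer: 5.7305 7.9812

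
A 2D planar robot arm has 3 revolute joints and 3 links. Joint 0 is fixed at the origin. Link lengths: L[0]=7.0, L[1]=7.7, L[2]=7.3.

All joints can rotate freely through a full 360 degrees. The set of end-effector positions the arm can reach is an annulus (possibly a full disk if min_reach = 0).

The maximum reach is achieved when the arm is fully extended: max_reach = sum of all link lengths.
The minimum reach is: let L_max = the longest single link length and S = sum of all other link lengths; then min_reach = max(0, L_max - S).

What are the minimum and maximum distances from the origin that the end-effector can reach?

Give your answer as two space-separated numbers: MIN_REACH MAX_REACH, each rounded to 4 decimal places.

Link lengths: [7.0, 7.7, 7.3]
max_reach = 7 + 7.7 + 7.3 = 22
L_max = max([7.0, 7.7, 7.3]) = 7.7
S (sum of others) = 22 - 7.7 = 14.3
min_reach = max(0, 7.7 - 14.3) = max(0, -6.6) = 0

Answer: 0.0000 22.0000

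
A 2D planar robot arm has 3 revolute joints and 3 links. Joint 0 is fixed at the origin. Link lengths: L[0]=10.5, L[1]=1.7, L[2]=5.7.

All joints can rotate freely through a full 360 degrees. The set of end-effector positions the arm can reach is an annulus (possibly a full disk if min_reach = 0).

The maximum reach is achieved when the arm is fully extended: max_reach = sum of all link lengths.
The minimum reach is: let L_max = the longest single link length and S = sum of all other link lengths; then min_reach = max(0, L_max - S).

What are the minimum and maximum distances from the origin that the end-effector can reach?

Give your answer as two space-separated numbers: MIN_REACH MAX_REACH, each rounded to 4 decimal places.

Link lengths: [10.5, 1.7, 5.7]
max_reach = 10.5 + 1.7 + 5.7 = 17.9
L_max = max([10.5, 1.7, 5.7]) = 10.5
S (sum of others) = 17.9 - 10.5 = 7.4
min_reach = max(0, 10.5 - 7.4) = max(0, 3.1) = 3.1

Answer: 3.1000 17.9000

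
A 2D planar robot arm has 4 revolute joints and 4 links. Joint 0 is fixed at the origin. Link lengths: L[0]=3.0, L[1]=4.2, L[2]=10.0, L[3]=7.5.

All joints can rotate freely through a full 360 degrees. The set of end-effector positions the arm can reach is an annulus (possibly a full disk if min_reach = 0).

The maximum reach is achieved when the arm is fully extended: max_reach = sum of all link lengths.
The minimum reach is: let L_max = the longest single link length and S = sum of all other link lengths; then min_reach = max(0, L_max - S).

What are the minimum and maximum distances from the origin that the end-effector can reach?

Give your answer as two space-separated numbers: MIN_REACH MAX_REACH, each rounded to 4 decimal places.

Link lengths: [3.0, 4.2, 10.0, 7.5]
max_reach = 3 + 4.2 + 10 + 7.5 = 24.7
L_max = max([3.0, 4.2, 10.0, 7.5]) = 10
S (sum of others) = 24.7 - 10 = 14.7
min_reach = max(0, 10 - 14.7) = max(0, -4.7) = 0

Answer: 0.0000 24.7000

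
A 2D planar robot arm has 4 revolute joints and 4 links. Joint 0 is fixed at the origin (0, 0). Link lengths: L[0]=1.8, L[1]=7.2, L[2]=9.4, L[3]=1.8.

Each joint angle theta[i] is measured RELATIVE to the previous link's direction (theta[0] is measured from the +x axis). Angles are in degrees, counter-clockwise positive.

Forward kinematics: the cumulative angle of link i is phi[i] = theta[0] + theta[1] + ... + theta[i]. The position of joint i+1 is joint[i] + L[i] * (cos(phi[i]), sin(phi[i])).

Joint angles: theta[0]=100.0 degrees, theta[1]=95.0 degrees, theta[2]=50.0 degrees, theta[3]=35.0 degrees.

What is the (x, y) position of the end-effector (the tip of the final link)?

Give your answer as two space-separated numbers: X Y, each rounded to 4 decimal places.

joint[0] = (0.0000, 0.0000)  (base)
link 0: phi[0] = 100 = 100 deg
  cos(100 deg) = -0.1736, sin(100 deg) = 0.9848
  joint[1] = (0.0000, 0.0000) + 1.8 * (-0.1736, 0.9848) = (0.0000 + -0.3126, 0.0000 + 1.7727) = (-0.3126, 1.7727)
link 1: phi[1] = 100 + 95 = 195 deg
  cos(195 deg) = -0.9659, sin(195 deg) = -0.2588
  joint[2] = (-0.3126, 1.7727) + 7.2 * (-0.9659, -0.2588) = (-0.3126 + -6.9547, 1.7727 + -1.8635) = (-7.2672, -0.0908)
link 2: phi[2] = 100 + 95 + 50 = 245 deg
  cos(245 deg) = -0.4226, sin(245 deg) = -0.9063
  joint[3] = (-7.2672, -0.0908) + 9.4 * (-0.4226, -0.9063) = (-7.2672 + -3.9726, -0.0908 + -8.5193) = (-11.2398, -8.6101)
link 3: phi[3] = 100 + 95 + 50 + 35 = 280 deg
  cos(280 deg) = 0.1736, sin(280 deg) = -0.9848
  joint[4] = (-11.2398, -8.6101) + 1.8 * (0.1736, -0.9848) = (-11.2398 + 0.3126, -8.6101 + -1.7727) = (-10.9273, -10.3828)
End effector: (-10.9273, -10.3828)

Answer: -10.9273 -10.3828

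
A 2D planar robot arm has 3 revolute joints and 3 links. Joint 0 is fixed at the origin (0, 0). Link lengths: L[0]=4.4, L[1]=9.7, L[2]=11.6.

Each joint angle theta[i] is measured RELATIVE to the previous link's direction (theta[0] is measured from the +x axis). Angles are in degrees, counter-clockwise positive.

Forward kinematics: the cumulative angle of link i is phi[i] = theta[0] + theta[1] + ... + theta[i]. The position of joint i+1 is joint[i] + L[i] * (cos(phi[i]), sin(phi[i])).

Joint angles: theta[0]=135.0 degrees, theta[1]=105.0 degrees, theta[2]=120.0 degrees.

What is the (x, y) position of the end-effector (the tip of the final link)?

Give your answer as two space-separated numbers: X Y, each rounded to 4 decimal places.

Answer: 3.6387 -5.2892

Derivation:
joint[0] = (0.0000, 0.0000)  (base)
link 0: phi[0] = 135 = 135 deg
  cos(135 deg) = -0.7071, sin(135 deg) = 0.7071
  joint[1] = (0.0000, 0.0000) + 4.4 * (-0.7071, 0.7071) = (0.0000 + -3.1113, 0.0000 + 3.1113) = (-3.1113, 3.1113)
link 1: phi[1] = 135 + 105 = 240 deg
  cos(240 deg) = -0.5000, sin(240 deg) = -0.8660
  joint[2] = (-3.1113, 3.1113) + 9.7 * (-0.5000, -0.8660) = (-3.1113 + -4.8500, 3.1113 + -8.4004) = (-7.9613, -5.2892)
link 2: phi[2] = 135 + 105 + 120 = 360 deg
  cos(360 deg) = 1.0000, sin(360 deg) = -0.0000
  joint[3] = (-7.9613, -5.2892) + 11.6 * (1.0000, -0.0000) = (-7.9613 + 11.6000, -5.2892 + -0.0000) = (3.6387, -5.2892)
End effector: (3.6387, -5.2892)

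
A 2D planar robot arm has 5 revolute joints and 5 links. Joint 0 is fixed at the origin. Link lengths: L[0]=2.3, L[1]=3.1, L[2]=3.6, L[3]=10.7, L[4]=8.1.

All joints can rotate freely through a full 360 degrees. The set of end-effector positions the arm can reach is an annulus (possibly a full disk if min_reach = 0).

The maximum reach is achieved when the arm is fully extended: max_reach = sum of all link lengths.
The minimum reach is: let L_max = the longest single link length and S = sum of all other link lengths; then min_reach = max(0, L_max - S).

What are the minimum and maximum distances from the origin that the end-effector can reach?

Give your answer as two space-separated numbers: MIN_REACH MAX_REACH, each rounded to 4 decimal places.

Link lengths: [2.3, 3.1, 3.6, 10.7, 8.1]
max_reach = 2.3 + 3.1 + 3.6 + 10.7 + 8.1 = 27.8
L_max = max([2.3, 3.1, 3.6, 10.7, 8.1]) = 10.7
S (sum of others) = 27.8 - 10.7 = 17.1
min_reach = max(0, 10.7 - 17.1) = max(0, -6.4) = 0

Answer: 0.0000 27.8000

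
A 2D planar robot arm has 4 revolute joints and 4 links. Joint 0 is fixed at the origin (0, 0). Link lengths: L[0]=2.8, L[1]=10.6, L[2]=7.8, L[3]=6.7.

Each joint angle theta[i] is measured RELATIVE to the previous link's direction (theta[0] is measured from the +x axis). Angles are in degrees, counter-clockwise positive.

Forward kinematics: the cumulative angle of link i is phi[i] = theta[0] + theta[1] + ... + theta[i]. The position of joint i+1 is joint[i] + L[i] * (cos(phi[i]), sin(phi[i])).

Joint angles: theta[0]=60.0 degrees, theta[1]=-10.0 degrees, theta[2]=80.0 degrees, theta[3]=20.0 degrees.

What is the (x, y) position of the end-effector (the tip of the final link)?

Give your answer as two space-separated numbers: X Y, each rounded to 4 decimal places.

Answer: -2.6026 19.8701

Derivation:
joint[0] = (0.0000, 0.0000)  (base)
link 0: phi[0] = 60 = 60 deg
  cos(60 deg) = 0.5000, sin(60 deg) = 0.8660
  joint[1] = (0.0000, 0.0000) + 2.8 * (0.5000, 0.8660) = (0.0000 + 1.4000, 0.0000 + 2.4249) = (1.4000, 2.4249)
link 1: phi[1] = 60 + -10 = 50 deg
  cos(50 deg) = 0.6428, sin(50 deg) = 0.7660
  joint[2] = (1.4000, 2.4249) + 10.6 * (0.6428, 0.7660) = (1.4000 + 6.8135, 2.4249 + 8.1201) = (8.2135, 10.5449)
link 2: phi[2] = 60 + -10 + 80 = 130 deg
  cos(130 deg) = -0.6428, sin(130 deg) = 0.7660
  joint[3] = (8.2135, 10.5449) + 7.8 * (-0.6428, 0.7660) = (8.2135 + -5.0137, 10.5449 + 5.9751) = (3.1998, 16.5201)
link 3: phi[3] = 60 + -10 + 80 + 20 = 150 deg
  cos(150 deg) = -0.8660, sin(150 deg) = 0.5000
  joint[4] = (3.1998, 16.5201) + 6.7 * (-0.8660, 0.5000) = (3.1998 + -5.8024, 16.5201 + 3.3500) = (-2.6026, 19.8701)
End effector: (-2.6026, 19.8701)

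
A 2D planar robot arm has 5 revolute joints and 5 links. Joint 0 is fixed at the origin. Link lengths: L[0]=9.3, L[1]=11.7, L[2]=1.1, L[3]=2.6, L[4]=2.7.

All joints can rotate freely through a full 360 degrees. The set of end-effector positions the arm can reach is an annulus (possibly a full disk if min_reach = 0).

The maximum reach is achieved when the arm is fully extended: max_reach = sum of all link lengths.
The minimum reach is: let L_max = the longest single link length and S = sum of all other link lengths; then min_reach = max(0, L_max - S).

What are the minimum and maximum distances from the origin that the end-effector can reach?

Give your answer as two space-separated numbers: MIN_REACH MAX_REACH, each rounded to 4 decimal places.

Link lengths: [9.3, 11.7, 1.1, 2.6, 2.7]
max_reach = 9.3 + 11.7 + 1.1 + 2.6 + 2.7 = 27.4
L_max = max([9.3, 11.7, 1.1, 2.6, 2.7]) = 11.7
S (sum of others) = 27.4 - 11.7 = 15.7
min_reach = max(0, 11.7 - 15.7) = max(0, -4) = 0

Answer: 0.0000 27.4000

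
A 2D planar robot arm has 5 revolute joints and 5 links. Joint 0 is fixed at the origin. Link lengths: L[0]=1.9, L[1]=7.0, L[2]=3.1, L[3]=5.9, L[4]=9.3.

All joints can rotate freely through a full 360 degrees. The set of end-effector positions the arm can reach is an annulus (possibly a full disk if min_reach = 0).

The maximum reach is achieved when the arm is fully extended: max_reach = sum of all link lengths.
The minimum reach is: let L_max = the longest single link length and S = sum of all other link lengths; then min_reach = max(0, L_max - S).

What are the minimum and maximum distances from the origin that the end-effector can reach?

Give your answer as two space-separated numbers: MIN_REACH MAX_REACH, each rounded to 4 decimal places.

Answer: 0.0000 27.2000

Derivation:
Link lengths: [1.9, 7.0, 3.1, 5.9, 9.3]
max_reach = 1.9 + 7 + 3.1 + 5.9 + 9.3 = 27.2
L_max = max([1.9, 7.0, 3.1, 5.9, 9.3]) = 9.3
S (sum of others) = 27.2 - 9.3 = 17.9
min_reach = max(0, 9.3 - 17.9) = max(0, -8.6) = 0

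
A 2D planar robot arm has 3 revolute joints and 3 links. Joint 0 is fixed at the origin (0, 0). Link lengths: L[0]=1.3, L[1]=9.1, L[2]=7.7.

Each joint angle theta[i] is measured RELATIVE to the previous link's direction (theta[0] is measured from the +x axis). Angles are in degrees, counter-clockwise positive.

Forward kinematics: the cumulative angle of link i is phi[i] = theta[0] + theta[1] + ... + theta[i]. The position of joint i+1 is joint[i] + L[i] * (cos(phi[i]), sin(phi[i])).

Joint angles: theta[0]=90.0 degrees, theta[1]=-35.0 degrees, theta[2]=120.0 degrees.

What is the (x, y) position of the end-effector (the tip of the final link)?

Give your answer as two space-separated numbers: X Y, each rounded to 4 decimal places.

joint[0] = (0.0000, 0.0000)  (base)
link 0: phi[0] = 90 = 90 deg
  cos(90 deg) = 0.0000, sin(90 deg) = 1.0000
  joint[1] = (0.0000, 0.0000) + 1.3 * (0.0000, 1.0000) = (0.0000 + 0.0000, 0.0000 + 1.3000) = (0.0000, 1.3000)
link 1: phi[1] = 90 + -35 = 55 deg
  cos(55 deg) = 0.5736, sin(55 deg) = 0.8192
  joint[2] = (0.0000, 1.3000) + 9.1 * (0.5736, 0.8192) = (0.0000 + 5.2195, 1.3000 + 7.4543) = (5.2195, 8.7543)
link 2: phi[2] = 90 + -35 + 120 = 175 deg
  cos(175 deg) = -0.9962, sin(175 deg) = 0.0872
  joint[3] = (5.2195, 8.7543) + 7.7 * (-0.9962, 0.0872) = (5.2195 + -7.6707, 8.7543 + 0.6711) = (-2.4512, 9.4254)
End effector: (-2.4512, 9.4254)

Answer: -2.4512 9.4254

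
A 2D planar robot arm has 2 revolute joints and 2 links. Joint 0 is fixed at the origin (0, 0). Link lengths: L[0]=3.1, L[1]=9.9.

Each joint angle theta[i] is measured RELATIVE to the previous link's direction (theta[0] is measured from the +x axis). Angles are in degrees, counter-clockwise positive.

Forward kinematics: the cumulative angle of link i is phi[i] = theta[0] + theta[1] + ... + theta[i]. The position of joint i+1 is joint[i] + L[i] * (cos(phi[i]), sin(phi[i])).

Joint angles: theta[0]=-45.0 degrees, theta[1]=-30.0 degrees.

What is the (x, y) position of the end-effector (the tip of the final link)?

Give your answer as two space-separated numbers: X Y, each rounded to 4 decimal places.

Answer: 4.7543 -11.7547

Derivation:
joint[0] = (0.0000, 0.0000)  (base)
link 0: phi[0] = -45 = -45 deg
  cos(-45 deg) = 0.7071, sin(-45 deg) = -0.7071
  joint[1] = (0.0000, 0.0000) + 3.1 * (0.7071, -0.7071) = (0.0000 + 2.1920, 0.0000 + -2.1920) = (2.1920, -2.1920)
link 1: phi[1] = -45 + -30 = -75 deg
  cos(-75 deg) = 0.2588, sin(-75 deg) = -0.9659
  joint[2] = (2.1920, -2.1920) + 9.9 * (0.2588, -0.9659) = (2.1920 + 2.5623, -2.1920 + -9.5627) = (4.7543, -11.7547)
End effector: (4.7543, -11.7547)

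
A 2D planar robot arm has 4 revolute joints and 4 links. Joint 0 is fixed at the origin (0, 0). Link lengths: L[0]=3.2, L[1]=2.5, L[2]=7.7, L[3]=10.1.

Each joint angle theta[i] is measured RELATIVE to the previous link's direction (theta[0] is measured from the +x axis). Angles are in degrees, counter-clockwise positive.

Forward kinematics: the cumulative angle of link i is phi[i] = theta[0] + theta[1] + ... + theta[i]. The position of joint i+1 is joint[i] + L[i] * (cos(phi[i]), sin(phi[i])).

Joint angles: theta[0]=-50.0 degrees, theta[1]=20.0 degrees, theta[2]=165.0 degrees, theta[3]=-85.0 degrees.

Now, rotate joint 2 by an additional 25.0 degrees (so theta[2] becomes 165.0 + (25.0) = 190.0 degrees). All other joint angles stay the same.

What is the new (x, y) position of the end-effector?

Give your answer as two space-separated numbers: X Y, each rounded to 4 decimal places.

Answer: -0.3996 8.6881

Derivation:
joint[0] = (0.0000, 0.0000)  (base)
link 0: phi[0] = -50 = -50 deg
  cos(-50 deg) = 0.6428, sin(-50 deg) = -0.7660
  joint[1] = (0.0000, 0.0000) + 3.2 * (0.6428, -0.7660) = (0.0000 + 2.0569, 0.0000 + -2.4513) = (2.0569, -2.4513)
link 1: phi[1] = -50 + 20 = -30 deg
  cos(-30 deg) = 0.8660, sin(-30 deg) = -0.5000
  joint[2] = (2.0569, -2.4513) + 2.5 * (0.8660, -0.5000) = (2.0569 + 2.1651, -2.4513 + -1.2500) = (4.2220, -3.7013)
link 2: phi[2] = -50 + 20 + 190 = 160 deg
  cos(160 deg) = -0.9397, sin(160 deg) = 0.3420
  joint[3] = (4.2220, -3.7013) + 7.7 * (-0.9397, 0.3420) = (4.2220 + -7.2356, -3.7013 + 2.6336) = (-3.0136, -1.0678)
link 3: phi[3] = -50 + 20 + 190 + -85 = 75 deg
  cos(75 deg) = 0.2588, sin(75 deg) = 0.9659
  joint[4] = (-3.0136, -1.0678) + 10.1 * (0.2588, 0.9659) = (-3.0136 + 2.6141, -1.0678 + 9.7559) = (-0.3996, 8.6881)
End effector: (-0.3996, 8.6881)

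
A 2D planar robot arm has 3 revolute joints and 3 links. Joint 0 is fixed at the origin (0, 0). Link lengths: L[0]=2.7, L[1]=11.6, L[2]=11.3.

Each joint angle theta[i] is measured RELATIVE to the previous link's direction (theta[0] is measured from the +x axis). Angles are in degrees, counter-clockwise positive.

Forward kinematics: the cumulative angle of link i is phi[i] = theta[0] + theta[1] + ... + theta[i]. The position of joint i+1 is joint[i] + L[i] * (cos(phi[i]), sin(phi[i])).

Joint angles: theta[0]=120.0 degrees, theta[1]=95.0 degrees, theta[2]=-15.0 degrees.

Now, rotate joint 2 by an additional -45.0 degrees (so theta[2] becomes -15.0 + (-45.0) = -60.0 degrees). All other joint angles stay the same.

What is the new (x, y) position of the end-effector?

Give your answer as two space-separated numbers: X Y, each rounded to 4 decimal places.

Answer: -21.0934 0.4604

Derivation:
joint[0] = (0.0000, 0.0000)  (base)
link 0: phi[0] = 120 = 120 deg
  cos(120 deg) = -0.5000, sin(120 deg) = 0.8660
  joint[1] = (0.0000, 0.0000) + 2.7 * (-0.5000, 0.8660) = (0.0000 + -1.3500, 0.0000 + 2.3383) = (-1.3500, 2.3383)
link 1: phi[1] = 120 + 95 = 215 deg
  cos(215 deg) = -0.8192, sin(215 deg) = -0.5736
  joint[2] = (-1.3500, 2.3383) + 11.6 * (-0.8192, -0.5736) = (-1.3500 + -9.5022, 2.3383 + -6.6535) = (-10.8522, -4.3152)
link 2: phi[2] = 120 + 95 + -60 = 155 deg
  cos(155 deg) = -0.9063, sin(155 deg) = 0.4226
  joint[3] = (-10.8522, -4.3152) + 11.3 * (-0.9063, 0.4226) = (-10.8522 + -10.2413, -4.3152 + 4.7756) = (-21.0934, 0.4604)
End effector: (-21.0934, 0.4604)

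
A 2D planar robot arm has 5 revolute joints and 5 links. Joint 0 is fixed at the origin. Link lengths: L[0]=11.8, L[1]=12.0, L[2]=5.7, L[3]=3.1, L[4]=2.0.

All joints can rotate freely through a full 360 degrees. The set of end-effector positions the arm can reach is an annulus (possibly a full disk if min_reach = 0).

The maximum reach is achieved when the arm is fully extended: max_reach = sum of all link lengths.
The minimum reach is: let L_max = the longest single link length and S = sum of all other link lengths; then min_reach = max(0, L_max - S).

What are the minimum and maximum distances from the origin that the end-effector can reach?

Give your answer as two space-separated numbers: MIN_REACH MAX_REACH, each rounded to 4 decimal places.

Link lengths: [11.8, 12.0, 5.7, 3.1, 2.0]
max_reach = 11.8 + 12 + 5.7 + 3.1 + 2 = 34.6
L_max = max([11.8, 12.0, 5.7, 3.1, 2.0]) = 12
S (sum of others) = 34.6 - 12 = 22.6
min_reach = max(0, 12 - 22.6) = max(0, -10.6) = 0

Answer: 0.0000 34.6000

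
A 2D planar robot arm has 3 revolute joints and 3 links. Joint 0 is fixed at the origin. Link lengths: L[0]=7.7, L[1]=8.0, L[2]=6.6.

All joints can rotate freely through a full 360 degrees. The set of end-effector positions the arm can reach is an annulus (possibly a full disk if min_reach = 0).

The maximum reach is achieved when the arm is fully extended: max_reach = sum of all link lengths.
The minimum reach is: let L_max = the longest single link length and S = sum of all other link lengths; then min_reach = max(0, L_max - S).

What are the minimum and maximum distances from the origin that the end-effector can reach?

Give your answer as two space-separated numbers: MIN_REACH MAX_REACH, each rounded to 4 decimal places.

Link lengths: [7.7, 8.0, 6.6]
max_reach = 7.7 + 8 + 6.6 = 22.3
L_max = max([7.7, 8.0, 6.6]) = 8
S (sum of others) = 22.3 - 8 = 14.3
min_reach = max(0, 8 - 14.3) = max(0, -6.3) = 0

Answer: 0.0000 22.3000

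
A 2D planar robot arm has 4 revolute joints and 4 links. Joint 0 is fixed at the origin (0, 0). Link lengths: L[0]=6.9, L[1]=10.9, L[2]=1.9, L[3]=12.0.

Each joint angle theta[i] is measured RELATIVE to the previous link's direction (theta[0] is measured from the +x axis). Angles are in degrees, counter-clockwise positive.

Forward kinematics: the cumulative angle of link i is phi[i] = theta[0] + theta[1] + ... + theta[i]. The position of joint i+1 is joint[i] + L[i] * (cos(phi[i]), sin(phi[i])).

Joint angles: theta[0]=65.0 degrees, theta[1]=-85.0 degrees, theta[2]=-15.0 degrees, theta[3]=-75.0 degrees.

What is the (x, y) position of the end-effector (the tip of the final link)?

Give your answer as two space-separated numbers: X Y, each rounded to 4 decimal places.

joint[0] = (0.0000, 0.0000)  (base)
link 0: phi[0] = 65 = 65 deg
  cos(65 deg) = 0.4226, sin(65 deg) = 0.9063
  joint[1] = (0.0000, 0.0000) + 6.9 * (0.4226, 0.9063) = (0.0000 + 2.9161, 0.0000 + 6.2535) = (2.9161, 6.2535)
link 1: phi[1] = 65 + -85 = -20 deg
  cos(-20 deg) = 0.9397, sin(-20 deg) = -0.3420
  joint[2] = (2.9161, 6.2535) + 10.9 * (0.9397, -0.3420) = (2.9161 + 10.2426, 6.2535 + -3.7280) = (13.1587, 2.5255)
link 2: phi[2] = 65 + -85 + -15 = -35 deg
  cos(-35 deg) = 0.8192, sin(-35 deg) = -0.5736
  joint[3] = (13.1587, 2.5255) + 1.9 * (0.8192, -0.5736) = (13.1587 + 1.5564, 2.5255 + -1.0898) = (14.7151, 1.4357)
link 3: phi[3] = 65 + -85 + -15 + -75 = -110 deg
  cos(-110 deg) = -0.3420, sin(-110 deg) = -0.9397
  joint[4] = (14.7151, 1.4357) + 12 * (-0.3420, -0.9397) = (14.7151 + -4.1042, 1.4357 + -11.2763) = (10.6109, -9.8406)
End effector: (10.6109, -9.8406)

Answer: 10.6109 -9.8406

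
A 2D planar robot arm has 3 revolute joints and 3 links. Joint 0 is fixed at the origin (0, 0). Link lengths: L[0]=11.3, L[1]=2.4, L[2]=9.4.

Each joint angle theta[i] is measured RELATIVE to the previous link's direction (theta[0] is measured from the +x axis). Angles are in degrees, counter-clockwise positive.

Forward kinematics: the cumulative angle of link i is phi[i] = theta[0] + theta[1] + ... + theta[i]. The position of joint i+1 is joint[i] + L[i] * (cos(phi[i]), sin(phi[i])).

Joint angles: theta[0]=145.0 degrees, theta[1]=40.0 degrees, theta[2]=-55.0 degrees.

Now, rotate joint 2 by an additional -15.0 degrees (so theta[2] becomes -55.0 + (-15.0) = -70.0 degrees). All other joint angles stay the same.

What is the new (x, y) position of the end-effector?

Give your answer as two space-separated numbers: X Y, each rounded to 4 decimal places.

Answer: -15.6199 14.7915

Derivation:
joint[0] = (0.0000, 0.0000)  (base)
link 0: phi[0] = 145 = 145 deg
  cos(145 deg) = -0.8192, sin(145 deg) = 0.5736
  joint[1] = (0.0000, 0.0000) + 11.3 * (-0.8192, 0.5736) = (0.0000 + -9.2564, 0.0000 + 6.4814) = (-9.2564, 6.4814)
link 1: phi[1] = 145 + 40 = 185 deg
  cos(185 deg) = -0.9962, sin(185 deg) = -0.0872
  joint[2] = (-9.2564, 6.4814) + 2.4 * (-0.9962, -0.0872) = (-9.2564 + -2.3909, 6.4814 + -0.2092) = (-11.6473, 6.2722)
link 2: phi[2] = 145 + 40 + -70 = 115 deg
  cos(115 deg) = -0.4226, sin(115 deg) = 0.9063
  joint[3] = (-11.6473, 6.2722) + 9.4 * (-0.4226, 0.9063) = (-11.6473 + -3.9726, 6.2722 + 8.5193) = (-15.6199, 14.7915)
End effector: (-15.6199, 14.7915)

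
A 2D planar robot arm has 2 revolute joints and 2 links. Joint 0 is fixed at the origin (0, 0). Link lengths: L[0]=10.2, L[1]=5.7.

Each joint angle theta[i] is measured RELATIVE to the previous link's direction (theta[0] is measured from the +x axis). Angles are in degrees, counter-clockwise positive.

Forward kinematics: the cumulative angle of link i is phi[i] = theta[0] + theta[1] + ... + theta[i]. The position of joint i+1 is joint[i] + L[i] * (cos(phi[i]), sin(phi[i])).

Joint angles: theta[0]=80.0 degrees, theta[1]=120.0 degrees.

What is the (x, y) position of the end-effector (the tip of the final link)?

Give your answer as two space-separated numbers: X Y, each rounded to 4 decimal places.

joint[0] = (0.0000, 0.0000)  (base)
link 0: phi[0] = 80 = 80 deg
  cos(80 deg) = 0.1736, sin(80 deg) = 0.9848
  joint[1] = (0.0000, 0.0000) + 10.2 * (0.1736, 0.9848) = (0.0000 + 1.7712, 0.0000 + 10.0450) = (1.7712, 10.0450)
link 1: phi[1] = 80 + 120 = 200 deg
  cos(200 deg) = -0.9397, sin(200 deg) = -0.3420
  joint[2] = (1.7712, 10.0450) + 5.7 * (-0.9397, -0.3420) = (1.7712 + -5.3562, 10.0450 + -1.9495) = (-3.5850, 8.0955)
End effector: (-3.5850, 8.0955)

Answer: -3.5850 8.0955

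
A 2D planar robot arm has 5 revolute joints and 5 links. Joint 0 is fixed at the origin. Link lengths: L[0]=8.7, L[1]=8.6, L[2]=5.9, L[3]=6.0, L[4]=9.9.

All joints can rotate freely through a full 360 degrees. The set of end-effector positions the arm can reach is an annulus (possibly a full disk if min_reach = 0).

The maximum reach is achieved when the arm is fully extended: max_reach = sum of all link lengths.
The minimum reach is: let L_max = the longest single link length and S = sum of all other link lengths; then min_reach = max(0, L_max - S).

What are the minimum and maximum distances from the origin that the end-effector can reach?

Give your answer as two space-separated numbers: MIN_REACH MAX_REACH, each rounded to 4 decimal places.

Answer: 0.0000 39.1000

Derivation:
Link lengths: [8.7, 8.6, 5.9, 6.0, 9.9]
max_reach = 8.7 + 8.6 + 5.9 + 6 + 9.9 = 39.1
L_max = max([8.7, 8.6, 5.9, 6.0, 9.9]) = 9.9
S (sum of others) = 39.1 - 9.9 = 29.2
min_reach = max(0, 9.9 - 29.2) = max(0, -19.3) = 0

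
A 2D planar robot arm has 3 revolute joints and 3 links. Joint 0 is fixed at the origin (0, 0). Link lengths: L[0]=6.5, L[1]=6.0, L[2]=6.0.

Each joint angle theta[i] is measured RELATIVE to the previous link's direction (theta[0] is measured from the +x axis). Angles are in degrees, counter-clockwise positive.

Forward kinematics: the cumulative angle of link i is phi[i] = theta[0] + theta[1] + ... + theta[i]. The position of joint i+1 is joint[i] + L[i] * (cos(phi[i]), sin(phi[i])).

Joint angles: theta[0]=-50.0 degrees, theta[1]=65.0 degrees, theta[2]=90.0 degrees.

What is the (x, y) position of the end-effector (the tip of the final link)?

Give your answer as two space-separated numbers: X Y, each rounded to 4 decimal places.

joint[0] = (0.0000, 0.0000)  (base)
link 0: phi[0] = -50 = -50 deg
  cos(-50 deg) = 0.6428, sin(-50 deg) = -0.7660
  joint[1] = (0.0000, 0.0000) + 6.5 * (0.6428, -0.7660) = (0.0000 + 4.1781, 0.0000 + -4.9793) = (4.1781, -4.9793)
link 1: phi[1] = -50 + 65 = 15 deg
  cos(15 deg) = 0.9659, sin(15 deg) = 0.2588
  joint[2] = (4.1781, -4.9793) + 6 * (0.9659, 0.2588) = (4.1781 + 5.7956, -4.9793 + 1.5529) = (9.9737, -3.4264)
link 2: phi[2] = -50 + 65 + 90 = 105 deg
  cos(105 deg) = -0.2588, sin(105 deg) = 0.9659
  joint[3] = (9.9737, -3.4264) + 6 * (-0.2588, 0.9659) = (9.9737 + -1.5529, -3.4264 + 5.7956) = (8.4208, 2.3692)
End effector: (8.4208, 2.3692)

Answer: 8.4208 2.3692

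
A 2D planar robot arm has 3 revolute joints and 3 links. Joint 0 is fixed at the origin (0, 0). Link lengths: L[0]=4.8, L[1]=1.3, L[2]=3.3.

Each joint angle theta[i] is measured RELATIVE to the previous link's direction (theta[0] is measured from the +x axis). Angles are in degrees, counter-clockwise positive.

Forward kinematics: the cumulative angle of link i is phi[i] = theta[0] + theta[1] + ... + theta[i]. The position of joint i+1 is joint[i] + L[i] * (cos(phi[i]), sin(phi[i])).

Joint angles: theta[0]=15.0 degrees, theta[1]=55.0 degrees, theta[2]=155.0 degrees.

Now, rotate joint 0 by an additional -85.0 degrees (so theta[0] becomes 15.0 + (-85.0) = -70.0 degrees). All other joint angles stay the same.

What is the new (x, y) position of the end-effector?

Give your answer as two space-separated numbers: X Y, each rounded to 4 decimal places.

Answer: 0.3695 -2.7258

Derivation:
joint[0] = (0.0000, 0.0000)  (base)
link 0: phi[0] = -70 = -70 deg
  cos(-70 deg) = 0.3420, sin(-70 deg) = -0.9397
  joint[1] = (0.0000, 0.0000) + 4.8 * (0.3420, -0.9397) = (0.0000 + 1.6417, 0.0000 + -4.5105) = (1.6417, -4.5105)
link 1: phi[1] = -70 + 55 = -15 deg
  cos(-15 deg) = 0.9659, sin(-15 deg) = -0.2588
  joint[2] = (1.6417, -4.5105) + 1.3 * (0.9659, -0.2588) = (1.6417 + 1.2557, -4.5105 + -0.3365) = (2.8974, -4.8470)
link 2: phi[2] = -70 + 55 + 155 = 140 deg
  cos(140 deg) = -0.7660, sin(140 deg) = 0.6428
  joint[3] = (2.8974, -4.8470) + 3.3 * (-0.7660, 0.6428) = (2.8974 + -2.5279, -4.8470 + 2.1212) = (0.3695, -2.7258)
End effector: (0.3695, -2.7258)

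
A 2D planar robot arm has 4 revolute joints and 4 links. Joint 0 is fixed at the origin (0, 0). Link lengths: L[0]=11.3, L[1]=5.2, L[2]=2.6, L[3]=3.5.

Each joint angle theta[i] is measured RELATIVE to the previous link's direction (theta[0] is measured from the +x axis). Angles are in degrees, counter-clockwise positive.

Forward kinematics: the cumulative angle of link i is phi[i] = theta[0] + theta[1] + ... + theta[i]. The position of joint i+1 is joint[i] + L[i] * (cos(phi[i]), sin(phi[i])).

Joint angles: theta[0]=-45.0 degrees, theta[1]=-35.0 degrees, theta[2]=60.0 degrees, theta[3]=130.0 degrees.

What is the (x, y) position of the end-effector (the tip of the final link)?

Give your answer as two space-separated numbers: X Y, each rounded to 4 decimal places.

Answer: 10.1394 -10.7116

Derivation:
joint[0] = (0.0000, 0.0000)  (base)
link 0: phi[0] = -45 = -45 deg
  cos(-45 deg) = 0.7071, sin(-45 deg) = -0.7071
  joint[1] = (0.0000, 0.0000) + 11.3 * (0.7071, -0.7071) = (0.0000 + 7.9903, 0.0000 + -7.9903) = (7.9903, -7.9903)
link 1: phi[1] = -45 + -35 = -80 deg
  cos(-80 deg) = 0.1736, sin(-80 deg) = -0.9848
  joint[2] = (7.9903, -7.9903) + 5.2 * (0.1736, -0.9848) = (7.9903 + 0.9030, -7.9903 + -5.1210) = (8.8933, -13.1113)
link 2: phi[2] = -45 + -35 + 60 = -20 deg
  cos(-20 deg) = 0.9397, sin(-20 deg) = -0.3420
  joint[3] = (8.8933, -13.1113) + 2.6 * (0.9397, -0.3420) = (8.8933 + 2.4432, -13.1113 + -0.8893) = (11.3365, -14.0006)
link 3: phi[3] = -45 + -35 + 60 + 130 = 110 deg
  cos(110 deg) = -0.3420, sin(110 deg) = 0.9397
  joint[4] = (11.3365, -14.0006) + 3.5 * (-0.3420, 0.9397) = (11.3365 + -1.1971, -14.0006 + 3.2889) = (10.1394, -10.7116)
End effector: (10.1394, -10.7116)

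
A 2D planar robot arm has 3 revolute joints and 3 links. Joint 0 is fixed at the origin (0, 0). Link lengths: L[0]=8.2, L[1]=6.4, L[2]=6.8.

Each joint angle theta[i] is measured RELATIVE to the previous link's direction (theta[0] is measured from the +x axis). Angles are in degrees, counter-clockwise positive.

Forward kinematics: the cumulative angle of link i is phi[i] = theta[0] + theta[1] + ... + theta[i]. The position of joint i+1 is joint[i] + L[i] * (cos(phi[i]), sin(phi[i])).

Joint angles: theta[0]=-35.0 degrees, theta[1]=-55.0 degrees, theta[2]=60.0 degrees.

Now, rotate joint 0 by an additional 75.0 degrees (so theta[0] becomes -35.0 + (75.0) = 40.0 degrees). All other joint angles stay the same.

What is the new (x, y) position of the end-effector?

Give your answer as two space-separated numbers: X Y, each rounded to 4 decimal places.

joint[0] = (0.0000, 0.0000)  (base)
link 0: phi[0] = 40 = 40 deg
  cos(40 deg) = 0.7660, sin(40 deg) = 0.6428
  joint[1] = (0.0000, 0.0000) + 8.2 * (0.7660, 0.6428) = (0.0000 + 6.2816, 0.0000 + 5.2709) = (6.2816, 5.2709)
link 1: phi[1] = 40 + -55 = -15 deg
  cos(-15 deg) = 0.9659, sin(-15 deg) = -0.2588
  joint[2] = (6.2816, 5.2709) + 6.4 * (0.9659, -0.2588) = (6.2816 + 6.1819, 5.2709 + -1.6564) = (12.4635, 3.6144)
link 2: phi[2] = 40 + -55 + 60 = 45 deg
  cos(45 deg) = 0.7071, sin(45 deg) = 0.7071
  joint[3] = (12.4635, 3.6144) + 6.8 * (0.7071, 0.7071) = (12.4635 + 4.8083, 3.6144 + 4.8083) = (17.2718, 8.4227)
End effector: (17.2718, 8.4227)

Answer: 17.2718 8.4227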